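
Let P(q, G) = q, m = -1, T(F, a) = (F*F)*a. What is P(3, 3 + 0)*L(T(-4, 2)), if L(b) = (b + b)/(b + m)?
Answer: 192/31 ≈ 6.1936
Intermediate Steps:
T(F, a) = a*F² (T(F, a) = F²*a = a*F²)
L(b) = 2*b/(-1 + b) (L(b) = (b + b)/(b - 1) = (2*b)/(-1 + b) = 2*b/(-1 + b))
P(3, 3 + 0)*L(T(-4, 2)) = 3*(2*(2*(-4)²)/(-1 + 2*(-4)²)) = 3*(2*(2*16)/(-1 + 2*16)) = 3*(2*32/(-1 + 32)) = 3*(2*32/31) = 3*(2*32*(1/31)) = 3*(64/31) = 192/31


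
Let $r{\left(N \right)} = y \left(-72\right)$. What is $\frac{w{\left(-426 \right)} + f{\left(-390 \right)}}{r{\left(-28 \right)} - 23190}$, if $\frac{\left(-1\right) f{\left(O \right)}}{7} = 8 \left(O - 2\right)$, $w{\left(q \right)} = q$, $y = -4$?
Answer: $- \frac{10763}{11451} \approx -0.93992$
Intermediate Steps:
$f{\left(O \right)} = 112 - 56 O$ ($f{\left(O \right)} = - 7 \cdot 8 \left(O - 2\right) = - 7 \cdot 8 \left(-2 + O\right) = - 7 \left(-16 + 8 O\right) = 112 - 56 O$)
$r{\left(N \right)} = 288$ ($r{\left(N \right)} = \left(-4\right) \left(-72\right) = 288$)
$\frac{w{\left(-426 \right)} + f{\left(-390 \right)}}{r{\left(-28 \right)} - 23190} = \frac{-426 + \left(112 - -21840\right)}{288 - 23190} = \frac{-426 + \left(112 + 21840\right)}{-22902} = \left(-426 + 21952\right) \left(- \frac{1}{22902}\right) = 21526 \left(- \frac{1}{22902}\right) = - \frac{10763}{11451}$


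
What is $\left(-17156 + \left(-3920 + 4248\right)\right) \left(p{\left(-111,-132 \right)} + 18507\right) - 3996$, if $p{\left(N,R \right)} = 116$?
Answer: $-313391840$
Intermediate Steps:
$\left(-17156 + \left(-3920 + 4248\right)\right) \left(p{\left(-111,-132 \right)} + 18507\right) - 3996 = \left(-17156 + \left(-3920 + 4248\right)\right) \left(116 + 18507\right) - 3996 = \left(-17156 + 328\right) 18623 - 3996 = \left(-16828\right) 18623 - 3996 = -313387844 - 3996 = -313391840$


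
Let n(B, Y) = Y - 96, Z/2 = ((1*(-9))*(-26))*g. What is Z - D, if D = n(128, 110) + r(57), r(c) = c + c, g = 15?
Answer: 6892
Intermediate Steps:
Z = 7020 (Z = 2*(((1*(-9))*(-26))*15) = 2*(-9*(-26)*15) = 2*(234*15) = 2*3510 = 7020)
n(B, Y) = -96 + Y
r(c) = 2*c
D = 128 (D = (-96 + 110) + 2*57 = 14 + 114 = 128)
Z - D = 7020 - 1*128 = 7020 - 128 = 6892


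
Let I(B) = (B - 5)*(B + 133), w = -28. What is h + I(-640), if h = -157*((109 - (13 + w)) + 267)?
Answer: 265628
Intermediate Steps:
I(B) = (-5 + B)*(133 + B)
h = -61387 (h = -157*((109 - (13 - 28)) + 267) = -157*((109 - 1*(-15)) + 267) = -157*((109 + 15) + 267) = -157*(124 + 267) = -157*391 = -61387)
h + I(-640) = -61387 + (-665 + (-640)² + 128*(-640)) = -61387 + (-665 + 409600 - 81920) = -61387 + 327015 = 265628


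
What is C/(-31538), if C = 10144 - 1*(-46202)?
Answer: -28173/15769 ≈ -1.7866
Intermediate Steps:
C = 56346 (C = 10144 + 46202 = 56346)
C/(-31538) = 56346/(-31538) = 56346*(-1/31538) = -28173/15769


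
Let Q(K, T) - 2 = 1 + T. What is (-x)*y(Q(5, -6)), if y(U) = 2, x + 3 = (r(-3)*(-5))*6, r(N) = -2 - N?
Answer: 66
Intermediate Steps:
Q(K, T) = 3 + T (Q(K, T) = 2 + (1 + T) = 3 + T)
x = -33 (x = -3 + ((-2 - 1*(-3))*(-5))*6 = -3 + ((-2 + 3)*(-5))*6 = -3 + (1*(-5))*6 = -3 - 5*6 = -3 - 30 = -33)
(-x)*y(Q(5, -6)) = -1*(-33)*2 = 33*2 = 66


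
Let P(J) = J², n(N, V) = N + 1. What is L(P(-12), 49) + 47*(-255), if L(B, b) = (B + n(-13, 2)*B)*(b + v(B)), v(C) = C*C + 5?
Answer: -32943345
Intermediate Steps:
n(N, V) = 1 + N
v(C) = 5 + C² (v(C) = C² + 5 = 5 + C²)
L(B, b) = -11*B*(5 + b + B²) (L(B, b) = (B + (1 - 13)*B)*(b + (5 + B²)) = (B - 12*B)*(5 + b + B²) = (-11*B)*(5 + b + B²) = -11*B*(5 + b + B²))
L(P(-12), 49) + 47*(-255) = 11*(-12)²*(-5 - 1*49 - ((-12)²)²) + 47*(-255) = 11*144*(-5 - 49 - 1*144²) - 11985 = 11*144*(-5 - 49 - 1*20736) - 11985 = 11*144*(-5 - 49 - 20736) - 11985 = 11*144*(-20790) - 11985 = -32931360 - 11985 = -32943345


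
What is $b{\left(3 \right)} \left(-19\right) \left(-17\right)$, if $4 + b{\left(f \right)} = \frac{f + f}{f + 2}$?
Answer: $- \frac{4522}{5} \approx -904.4$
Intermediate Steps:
$b{\left(f \right)} = -4 + \frac{2 f}{2 + f}$ ($b{\left(f \right)} = -4 + \frac{f + f}{f + 2} = -4 + \frac{2 f}{2 + f}$)
$b{\left(3 \right)} \left(-19\right) \left(-17\right) = \frac{2 \left(-4 - 3\right)}{2 + 3} \left(-19\right) \left(-17\right) = \frac{2 \left(-4 - 3\right)}{5} \left(-19\right) \left(-17\right) = 2 \cdot \frac{1}{5} \left(-7\right) \left(-19\right) \left(-17\right) = \left(- \frac{14}{5}\right) \left(-19\right) \left(-17\right) = \frac{266}{5} \left(-17\right) = - \frac{4522}{5}$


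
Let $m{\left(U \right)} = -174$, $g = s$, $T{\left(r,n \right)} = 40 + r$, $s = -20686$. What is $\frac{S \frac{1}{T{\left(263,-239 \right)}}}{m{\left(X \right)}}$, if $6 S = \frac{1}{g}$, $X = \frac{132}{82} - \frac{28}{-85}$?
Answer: $\frac{1}{6543643752} \approx 1.5282 \cdot 10^{-10}$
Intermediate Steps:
$X = \frac{6758}{3485}$ ($X = 132 \cdot \frac{1}{82} - - \frac{28}{85} = \frac{66}{41} + \frac{28}{85} = \frac{6758}{3485} \approx 1.9392$)
$g = -20686$
$S = - \frac{1}{124116}$ ($S = \frac{1}{6 \left(-20686\right)} = \frac{1}{6} \left(- \frac{1}{20686}\right) = - \frac{1}{124116} \approx -8.057 \cdot 10^{-6}$)
$\frac{S \frac{1}{T{\left(263,-239 \right)}}}{m{\left(X \right)}} = \frac{\left(- \frac{1}{124116}\right) \frac{1}{40 + 263}}{-174} = - \frac{1}{124116 \cdot 303} \left(- \frac{1}{174}\right) = \left(- \frac{1}{124116}\right) \frac{1}{303} \left(- \frac{1}{174}\right) = \left(- \frac{1}{37607148}\right) \left(- \frac{1}{174}\right) = \frac{1}{6543643752}$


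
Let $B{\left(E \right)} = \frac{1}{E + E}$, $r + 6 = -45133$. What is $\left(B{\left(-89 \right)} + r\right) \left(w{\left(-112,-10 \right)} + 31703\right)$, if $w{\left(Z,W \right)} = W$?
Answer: $- \frac{254645109899}{178} \approx -1.4306 \cdot 10^{9}$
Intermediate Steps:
$r = -45139$ ($r = -6 - 45133 = -45139$)
$B{\left(E \right)} = \frac{1}{2 E}$
$\left(B{\left(-89 \right)} + r\right) \left(w{\left(-112,-10 \right)} + 31703\right) = \left(\frac{1}{2 \left(-89\right)} - 45139\right) \left(-10 + 31703\right) = \left(\frac{1}{2} \left(- \frac{1}{89}\right) - 45139\right) 31693 = \left(- \frac{1}{178} - 45139\right) 31693 = \left(- \frac{8034743}{178}\right) 31693 = - \frac{254645109899}{178}$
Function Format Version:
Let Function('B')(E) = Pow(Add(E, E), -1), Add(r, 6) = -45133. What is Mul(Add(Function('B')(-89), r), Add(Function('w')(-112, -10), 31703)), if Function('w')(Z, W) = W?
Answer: Rational(-254645109899, 178) ≈ -1.4306e+9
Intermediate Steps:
r = -45139 (r = Add(-6, -45133) = -45139)
Function('B')(E) = Mul(Rational(1, 2), Pow(E, -1)) (Function('B')(E) = Pow(Mul(2, E), -1) = Mul(Rational(1, 2), Pow(E, -1)))
Mul(Add(Function('B')(-89), r), Add(Function('w')(-112, -10), 31703)) = Mul(Add(Mul(Rational(1, 2), Pow(-89, -1)), -45139), Add(-10, 31703)) = Mul(Add(Mul(Rational(1, 2), Rational(-1, 89)), -45139), 31693) = Mul(Add(Rational(-1, 178), -45139), 31693) = Mul(Rational(-8034743, 178), 31693) = Rational(-254645109899, 178)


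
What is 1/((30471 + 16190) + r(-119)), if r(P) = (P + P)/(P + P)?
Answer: 1/46662 ≈ 2.1431e-5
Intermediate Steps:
r(P) = 1 (r(P) = (2*P)/((2*P)) = (2*P)*(1/(2*P)) = 1)
1/((30471 + 16190) + r(-119)) = 1/((30471 + 16190) + 1) = 1/(46661 + 1) = 1/46662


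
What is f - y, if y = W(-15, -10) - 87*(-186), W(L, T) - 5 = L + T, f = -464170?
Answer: -480332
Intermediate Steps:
W(L, T) = 5 + L + T (W(L, T) = 5 + (L + T) = 5 + L + T)
y = 16162 (y = (5 - 15 - 10) - 87*(-186) = -20 + 16182 = 16162)
f - y = -464170 - 1*16162 = -464170 - 16162 = -480332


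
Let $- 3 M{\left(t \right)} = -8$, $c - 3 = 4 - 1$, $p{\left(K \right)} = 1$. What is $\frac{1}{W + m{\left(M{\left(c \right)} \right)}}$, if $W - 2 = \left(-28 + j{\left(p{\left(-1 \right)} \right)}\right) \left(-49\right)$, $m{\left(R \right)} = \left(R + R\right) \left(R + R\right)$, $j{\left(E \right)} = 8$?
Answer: $\frac{9}{9094} \approx 0.00098966$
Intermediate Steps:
$c = 6$ ($c = 3 + \left(4 - 1\right) = 3 + 3 = 6$)
$M{\left(t \right)} = \frac{8}{3}$ ($M{\left(t \right)} = \left(- \frac{1}{3}\right) \left(-8\right) = \frac{8}{3}$)
$m{\left(R \right)} = 4 R^{2}$ ($m{\left(R \right)} = 2 R 2 R = 4 R^{2}$)
$W = 982$ ($W = 2 + \left(-28 + 8\right) \left(-49\right) = 2 - -980 = 2 + 980 = 982$)
$\frac{1}{W + m{\left(M{\left(c \right)} \right)}} = \frac{1}{982 + 4 \left(\frac{8}{3}\right)^{2}} = \frac{1}{982 + 4 \cdot \frac{64}{9}} = \frac{1}{982 + \frac{256}{9}} = \frac{1}{\frac{9094}{9}} = \frac{9}{9094}$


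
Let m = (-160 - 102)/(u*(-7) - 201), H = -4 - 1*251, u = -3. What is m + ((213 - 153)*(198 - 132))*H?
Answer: -90881869/90 ≈ -1.0098e+6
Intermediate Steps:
H = -255 (H = -4 - 251 = -255)
m = 131/90 (m = (-160 - 102)/(-3*(-7) - 201) = -262/(21 - 201) = -262/(-180) = -262*(-1/180) = 131/90 ≈ 1.4556)
m + ((213 - 153)*(198 - 132))*H = 131/90 + ((213 - 153)*(198 - 132))*(-255) = 131/90 + (60*66)*(-255) = 131/90 + 3960*(-255) = 131/90 - 1009800 = -90881869/90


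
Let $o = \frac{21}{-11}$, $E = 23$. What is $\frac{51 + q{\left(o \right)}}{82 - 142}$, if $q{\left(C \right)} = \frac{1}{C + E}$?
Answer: $- \frac{11843}{13920} \approx -0.85079$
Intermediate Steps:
$o = - \frac{21}{11}$ ($o = 21 \left(- \frac{1}{11}\right) = - \frac{21}{11} \approx -1.9091$)
$q{\left(C \right)} = \frac{1}{23 + C}$ ($q{\left(C \right)} = \frac{1}{C + 23} = \frac{1}{23 + C}$)
$\frac{51 + q{\left(o \right)}}{82 - 142} = \frac{51 + \frac{1}{23 - \frac{21}{11}}}{82 - 142} = \frac{51 + \frac{1}{\frac{232}{11}}}{-60} = \left(51 + \frac{11}{232}\right) \left(- \frac{1}{60}\right) = \frac{11843}{232} \left(- \frac{1}{60}\right) = - \frac{11843}{13920}$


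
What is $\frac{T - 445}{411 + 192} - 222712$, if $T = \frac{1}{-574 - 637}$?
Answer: $- \frac{54210730264}{243411} \approx -2.2271 \cdot 10^{5}$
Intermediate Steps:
$T = - \frac{1}{1211}$ ($T = \frac{1}{-1211} = - \frac{1}{1211} \approx -0.00082576$)
$\frac{T - 445}{411 + 192} - 222712 = \frac{- \frac{1}{1211} - 445}{411 + 192} - 222712 = - \frac{538896}{1211 \cdot 603} - 222712 = \left(- \frac{538896}{1211}\right) \frac{1}{603} - 222712 = - \frac{179632}{243411} - 222712 = - \frac{54210730264}{243411}$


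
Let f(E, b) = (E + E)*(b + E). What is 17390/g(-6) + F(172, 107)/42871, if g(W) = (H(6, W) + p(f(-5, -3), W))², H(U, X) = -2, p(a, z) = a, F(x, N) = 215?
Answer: 8684125/3032874 ≈ 2.8633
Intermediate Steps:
f(E, b) = 2*E*(E + b) (f(E, b) = (2*E)*(E + b) = 2*E*(E + b))
g(W) = 6084 (g(W) = (-2 + 2*(-5)*(-5 - 3))² = (-2 + 2*(-5)*(-8))² = (-2 + 80)² = 78² = 6084)
17390/g(-6) + F(172, 107)/42871 = 17390/6084 + 215/42871 = 17390*(1/6084) + 215*(1/42871) = 8695/3042 + 5/997 = 8684125/3032874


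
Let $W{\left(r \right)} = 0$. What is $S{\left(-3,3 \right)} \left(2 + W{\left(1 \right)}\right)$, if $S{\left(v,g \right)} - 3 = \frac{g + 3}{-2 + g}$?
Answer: $18$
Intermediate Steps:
$S{\left(v,g \right)} = 3 + \frac{3 + g}{-2 + g}$ ($S{\left(v,g \right)} = 3 + \frac{g + 3}{-2 + g} = 3 + \frac{3 + g}{-2 + g}$)
$S{\left(-3,3 \right)} \left(2 + W{\left(1 \right)}\right) = \frac{-3 + 4 \cdot 3}{-2 + 3} \left(2 + 0\right) = \frac{-3 + 12}{1} \cdot 2 = 1 \cdot 9 \cdot 2 = 9 \cdot 2 = 18$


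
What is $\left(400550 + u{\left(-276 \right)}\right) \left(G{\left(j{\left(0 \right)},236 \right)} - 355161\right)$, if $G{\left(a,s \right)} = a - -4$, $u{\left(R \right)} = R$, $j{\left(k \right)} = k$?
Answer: $-142160113018$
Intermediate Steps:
$G{\left(a,s \right)} = 4 + a$ ($G{\left(a,s \right)} = a + 4 = 4 + a$)
$\left(400550 + u{\left(-276 \right)}\right) \left(G{\left(j{\left(0 \right)},236 \right)} - 355161\right) = \left(400550 - 276\right) \left(\left(4 + 0\right) - 355161\right) = 400274 \left(4 - 355161\right) = 400274 \left(-355157\right) = -142160113018$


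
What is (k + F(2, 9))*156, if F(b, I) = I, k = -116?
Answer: -16692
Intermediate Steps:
(k + F(2, 9))*156 = (-116 + 9)*156 = -107*156 = -16692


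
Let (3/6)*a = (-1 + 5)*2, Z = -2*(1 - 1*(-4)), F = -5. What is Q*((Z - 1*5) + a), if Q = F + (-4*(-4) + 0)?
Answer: 11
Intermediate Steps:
Z = -10 (Z = -2*(1 + 4) = -2*5 = -10)
a = 16 (a = 2*((-1 + 5)*2) = 2*(4*2) = 2*8 = 16)
Q = 11 (Q = -5 + (-4*(-4) + 0) = -5 + (16 + 0) = -5 + 16 = 11)
Q*((Z - 1*5) + a) = 11*((-10 - 1*5) + 16) = 11*((-10 - 5) + 16) = 11*(-15 + 16) = 11*1 = 11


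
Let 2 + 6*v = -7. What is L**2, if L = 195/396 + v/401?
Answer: 669101689/2801796624 ≈ 0.23881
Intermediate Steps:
v = -3/2 (v = -1/3 + (1/6)*(-7) = -1/3 - 7/6 = -3/2 ≈ -1.5000)
L = 25867/52932 (L = 195/396 - 3/2/401 = 195*(1/396) - 3/2*1/401 = 65/132 - 3/802 = 25867/52932 ≈ 0.48868)
L**2 = (25867/52932)**2 = 669101689/2801796624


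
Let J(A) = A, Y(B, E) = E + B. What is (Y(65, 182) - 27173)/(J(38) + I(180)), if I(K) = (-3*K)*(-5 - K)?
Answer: -13463/49969 ≈ -0.26943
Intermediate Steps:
Y(B, E) = B + E
I(K) = -3*K*(-5 - K)
(Y(65, 182) - 27173)/(J(38) + I(180)) = ((65 + 182) - 27173)/(38 + 3*180*(5 + 180)) = (247 - 27173)/(38 + 3*180*185) = -26926/(38 + 99900) = -26926/99938 = -26926*1/99938 = -13463/49969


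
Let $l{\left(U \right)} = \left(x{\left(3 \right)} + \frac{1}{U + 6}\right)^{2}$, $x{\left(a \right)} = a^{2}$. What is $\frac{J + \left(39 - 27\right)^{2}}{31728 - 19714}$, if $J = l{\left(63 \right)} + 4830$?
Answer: $\frac{12034049}{28599327} \approx 0.42078$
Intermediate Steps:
$l{\left(U \right)} = \left(9 + \frac{1}{6 + U}\right)^{2}$ ($l{\left(U \right)} = \left(3^{2} + \frac{1}{U + 6}\right)^{2} = \left(9 + \frac{1}{6 + U}\right)^{2}$)
$J = \frac{23382514}{4761}$ ($J = \frac{\left(55 + 9 \cdot 63\right)^{2}}{\left(6 + 63\right)^{2}} + 4830 = \frac{\left(55 + 567\right)^{2}}{4761} + 4830 = \frac{622^{2}}{4761} + 4830 = \frac{1}{4761} \cdot 386884 + 4830 = \frac{386884}{4761} + 4830 = \frac{23382514}{4761} \approx 4911.3$)
$\frac{J + \left(39 - 27\right)^{2}}{31728 - 19714} = \frac{\frac{23382514}{4761} + \left(39 - 27\right)^{2}}{31728 - 19714} = \frac{\frac{23382514}{4761} + 12^{2}}{12014} = \left(\frac{23382514}{4761} + 144\right) \frac{1}{12014} = \frac{24068098}{4761} \cdot \frac{1}{12014} = \frac{12034049}{28599327}$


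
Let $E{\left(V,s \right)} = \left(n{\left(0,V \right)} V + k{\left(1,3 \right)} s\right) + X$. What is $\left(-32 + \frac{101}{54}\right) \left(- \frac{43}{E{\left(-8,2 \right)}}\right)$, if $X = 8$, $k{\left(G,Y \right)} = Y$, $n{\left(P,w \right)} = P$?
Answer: $\frac{69961}{756} \approx 92.541$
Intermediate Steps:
$E{\left(V,s \right)} = 8 + 3 s$ ($E{\left(V,s \right)} = \left(0 V + 3 s\right) + 8 = \left(0 + 3 s\right) + 8 = 3 s + 8 = 8 + 3 s$)
$\left(-32 + \frac{101}{54}\right) \left(- \frac{43}{E{\left(-8,2 \right)}}\right) = \left(-32 + \frac{101}{54}\right) \left(- \frac{43}{8 + 3 \cdot 2}\right) = \left(-32 + 101 \cdot \frac{1}{54}\right) \left(- \frac{43}{8 + 6}\right) = \left(-32 + \frac{101}{54}\right) \left(- \frac{43}{14}\right) = - \frac{1627 \left(\left(-43\right) \frac{1}{14}\right)}{54} = \left(- \frac{1627}{54}\right) \left(- \frac{43}{14}\right) = \frac{69961}{756}$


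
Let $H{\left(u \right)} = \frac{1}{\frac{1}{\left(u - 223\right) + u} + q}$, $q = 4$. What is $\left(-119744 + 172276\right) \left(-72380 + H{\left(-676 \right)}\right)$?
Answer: $- \frac{23950391803940}{6299} \approx -3.8023 \cdot 10^{9}$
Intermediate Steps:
$H{\left(u \right)} = \frac{1}{4 + \frac{1}{-223 + 2 u}}$ ($H{\left(u \right)} = \frac{1}{\frac{1}{\left(u - 223\right) + u} + 4} = \frac{1}{\frac{1}{\left(-223 + u\right) + u} + 4} = \frac{1}{\frac{1}{-223 + 2 u} + 4} = \frac{1}{4 + \frac{1}{-223 + 2 u}}$)
$\left(-119744 + 172276\right) \left(-72380 + H{\left(-676 \right)}\right) = \left(-119744 + 172276\right) \left(-72380 + \frac{-223 + 2 \left(-676\right)}{-891 + 8 \left(-676\right)}\right) = 52532 \left(-72380 + \frac{-223 - 1352}{-891 - 5408}\right) = 52532 \left(-72380 + \frac{1}{-6299} \left(-1575\right)\right) = 52532 \left(-72380 - - \frac{1575}{6299}\right) = 52532 \left(-72380 + \frac{1575}{6299}\right) = 52532 \left(- \frac{455920045}{6299}\right) = - \frac{23950391803940}{6299}$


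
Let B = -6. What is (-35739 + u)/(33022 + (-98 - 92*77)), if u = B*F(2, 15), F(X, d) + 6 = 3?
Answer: -35721/25840 ≈ -1.3824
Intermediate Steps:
F(X, d) = -3 (F(X, d) = -6 + 3 = -3)
u = 18 (u = -6*(-3) = 18)
(-35739 + u)/(33022 + (-98 - 92*77)) = (-35739 + 18)/(33022 + (-98 - 92*77)) = -35721/(33022 + (-98 - 7084)) = -35721/(33022 - 7182) = -35721/25840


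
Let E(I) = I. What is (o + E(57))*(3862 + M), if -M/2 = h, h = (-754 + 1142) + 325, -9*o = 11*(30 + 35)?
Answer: -164024/3 ≈ -54675.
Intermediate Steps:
o = -715/9 (o = -11*(30 + 35)/9 = -11*65/9 = -1/9*715 = -715/9 ≈ -79.444)
h = 713 (h = 388 + 325 = 713)
M = -1426 (M = -2*713 = -1426)
(o + E(57))*(3862 + M) = (-715/9 + 57)*(3862 - 1426) = -202/9*2436 = -164024/3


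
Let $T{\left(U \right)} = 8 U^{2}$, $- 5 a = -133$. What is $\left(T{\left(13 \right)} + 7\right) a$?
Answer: $\frac{180747}{5} \approx 36149.0$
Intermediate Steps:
$a = \frac{133}{5}$ ($a = \left(- \frac{1}{5}\right) \left(-133\right) = \frac{133}{5} \approx 26.6$)
$\left(T{\left(13 \right)} + 7\right) a = \left(8 \cdot 13^{2} + 7\right) \frac{133}{5} = \left(8 \cdot 169 + 7\right) \frac{133}{5} = \left(1352 + 7\right) \frac{133}{5} = 1359 \cdot \frac{133}{5} = \frac{180747}{5}$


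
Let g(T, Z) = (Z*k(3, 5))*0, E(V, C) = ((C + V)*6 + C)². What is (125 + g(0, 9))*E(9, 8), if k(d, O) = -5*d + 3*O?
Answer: 1512500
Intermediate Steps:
E(V, C) = (6*V + 7*C)² (E(V, C) = ((6*C + 6*V) + C)² = (6*V + 7*C)²)
g(T, Z) = 0 (g(T, Z) = (Z*(-5*3 + 3*5))*0 = (Z*(-15 + 15))*0 = (Z*0)*0 = 0*0 = 0)
(125 + g(0, 9))*E(9, 8) = (125 + 0)*(6*9 + 7*8)² = 125*(54 + 56)² = 125*110² = 125*12100 = 1512500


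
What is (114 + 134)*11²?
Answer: 30008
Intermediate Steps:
(114 + 134)*11² = 248*121 = 30008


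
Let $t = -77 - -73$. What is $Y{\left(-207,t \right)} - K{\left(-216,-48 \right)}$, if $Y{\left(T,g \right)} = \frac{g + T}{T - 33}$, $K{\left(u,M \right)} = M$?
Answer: $\frac{11731}{240} \approx 48.879$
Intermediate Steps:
$t = -4$ ($t = -77 + 73 = -4$)
$Y{\left(T,g \right)} = \frac{T + g}{-33 + T}$
$Y{\left(-207,t \right)} - K{\left(-216,-48 \right)} = \frac{-207 - 4}{-33 - 207} - -48 = \frac{1}{-240} \left(-211\right) + 48 = \left(- \frac{1}{240}\right) \left(-211\right) + 48 = \frac{211}{240} + 48 = \frac{11731}{240}$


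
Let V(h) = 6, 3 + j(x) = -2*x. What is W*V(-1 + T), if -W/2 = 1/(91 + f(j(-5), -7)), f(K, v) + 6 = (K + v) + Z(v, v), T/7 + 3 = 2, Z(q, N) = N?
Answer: -2/13 ≈ -0.15385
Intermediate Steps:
j(x) = -3 - 2*x
T = -7 (T = -21 + 7*2 = -21 + 14 = -7)
f(K, v) = -6 + K + 2*v (f(K, v) = -6 + ((K + v) + v) = -6 + (K + 2*v) = -6 + K + 2*v)
W = -1/39 (W = -2/(91 + (-6 + (-3 - 2*(-5)) + 2*(-7))) = -2/(91 + (-6 + (-3 + 10) - 14)) = -2/(91 + (-6 + 7 - 14)) = -2/(91 - 13) = -2/78 = -2*1/78 = -1/39 ≈ -0.025641)
W*V(-1 + T) = -1/39*6 = -2/13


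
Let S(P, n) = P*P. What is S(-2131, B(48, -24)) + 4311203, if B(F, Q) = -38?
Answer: 8852364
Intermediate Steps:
S(P, n) = P²
S(-2131, B(48, -24)) + 4311203 = (-2131)² + 4311203 = 4541161 + 4311203 = 8852364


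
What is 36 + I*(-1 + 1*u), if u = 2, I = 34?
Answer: 70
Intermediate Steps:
36 + I*(-1 + 1*u) = 36 + 34*(-1 + 1*2) = 36 + 34*(-1 + 2) = 36 + 34*1 = 36 + 34 = 70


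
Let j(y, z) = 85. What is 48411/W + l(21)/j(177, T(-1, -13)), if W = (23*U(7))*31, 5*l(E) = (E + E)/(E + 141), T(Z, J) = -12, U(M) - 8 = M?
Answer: 37039406/8181675 ≈ 4.5271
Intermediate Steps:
U(M) = 8 + M
l(E) = 2*E/(5*(141 + E)) (l(E) = ((E + E)/(E + 141))/5 = ((2*E)/(141 + E))/5 = (2*E/(141 + E))/5 = 2*E/(5*(141 + E)))
W = 10695 (W = (23*(8 + 7))*31 = (23*15)*31 = 345*31 = 10695)
48411/W + l(21)/j(177, T(-1, -13)) = 48411/10695 + ((2/5)*21/(141 + 21))/85 = 48411*(1/10695) + ((2/5)*21/162)*(1/85) = 16137/3565 + ((2/5)*21*(1/162))*(1/85) = 16137/3565 + (7/135)*(1/85) = 16137/3565 + 7/11475 = 37039406/8181675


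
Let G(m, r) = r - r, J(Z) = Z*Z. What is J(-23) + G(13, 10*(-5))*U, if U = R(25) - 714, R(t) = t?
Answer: 529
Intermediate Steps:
J(Z) = Z²
G(m, r) = 0
U = -689 (U = 25 - 714 = -689)
J(-23) + G(13, 10*(-5))*U = (-23)² + 0*(-689) = 529 + 0 = 529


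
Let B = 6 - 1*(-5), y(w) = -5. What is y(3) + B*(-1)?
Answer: -16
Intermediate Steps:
B = 11 (B = 6 + 5 = 11)
y(3) + B*(-1) = -5 + 11*(-1) = -5 - 11 = -16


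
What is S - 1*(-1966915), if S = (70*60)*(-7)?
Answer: 1937515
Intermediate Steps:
S = -29400 (S = 4200*(-7) = -29400)
S - 1*(-1966915) = -29400 - 1*(-1966915) = -29400 + 1966915 = 1937515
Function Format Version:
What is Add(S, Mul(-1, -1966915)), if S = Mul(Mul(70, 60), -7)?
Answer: 1937515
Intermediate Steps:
S = -29400 (S = Mul(4200, -7) = -29400)
Add(S, Mul(-1, -1966915)) = Add(-29400, Mul(-1, -1966915)) = Add(-29400, 1966915) = 1937515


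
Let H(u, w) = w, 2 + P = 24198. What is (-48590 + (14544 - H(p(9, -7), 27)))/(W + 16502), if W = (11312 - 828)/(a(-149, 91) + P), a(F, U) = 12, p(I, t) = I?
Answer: -206209796/99872725 ≈ -2.0647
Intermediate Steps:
P = 24196 (P = -2 + 24198 = 24196)
W = 2621/6052 (W = (11312 - 828)/(12 + 24196) = 10484/24208 = 10484*(1/24208) = 2621/6052 ≈ 0.43308)
(-48590 + (14544 - H(p(9, -7), 27)))/(W + 16502) = (-48590 + (14544 - 1*27))/(2621/6052 + 16502) = (-48590 + (14544 - 27))/(99872725/6052) = (-48590 + 14517)*(6052/99872725) = -34073*6052/99872725 = -206209796/99872725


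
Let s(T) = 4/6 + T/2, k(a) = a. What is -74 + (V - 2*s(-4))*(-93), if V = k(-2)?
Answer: -136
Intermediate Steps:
V = -2
s(T) = ⅔ + T/2 (s(T) = 4*(⅙) + T*(½) = ⅔ + T/2)
-74 + (V - 2*s(-4))*(-93) = -74 + (-2 - 2*(⅔ + (½)*(-4)))*(-93) = -74 + (-2 - 2*(⅔ - 2))*(-93) = -74 + (-2 - 2*(-4/3))*(-93) = -74 + (-2 + 8/3)*(-93) = -74 + (⅔)*(-93) = -74 - 62 = -136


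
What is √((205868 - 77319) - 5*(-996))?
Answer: √133529 ≈ 365.42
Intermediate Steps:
√((205868 - 77319) - 5*(-996)) = √(128549 + 4980) = √133529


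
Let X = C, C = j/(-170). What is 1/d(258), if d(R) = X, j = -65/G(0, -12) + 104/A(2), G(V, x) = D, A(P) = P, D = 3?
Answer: -510/91 ≈ -5.6044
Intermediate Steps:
G(V, x) = 3
j = 91/3 (j = -65/3 + 104/2 = -65*⅓ + 104*(½) = -65/3 + 52 = 91/3 ≈ 30.333)
C = -91/510 (C = (91/3)/(-170) = (91/3)*(-1/170) = -91/510 ≈ -0.17843)
X = -91/510 ≈ -0.17843
d(R) = -91/510
1/d(258) = 1/(-91/510) = -510/91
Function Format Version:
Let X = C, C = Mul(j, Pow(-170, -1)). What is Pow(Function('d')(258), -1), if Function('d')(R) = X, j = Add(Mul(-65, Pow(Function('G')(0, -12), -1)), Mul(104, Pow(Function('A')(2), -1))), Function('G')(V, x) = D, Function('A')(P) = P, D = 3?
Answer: Rational(-510, 91) ≈ -5.6044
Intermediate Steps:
Function('G')(V, x) = 3
j = Rational(91, 3) (j = Add(Mul(-65, Pow(3, -1)), Mul(104, Pow(2, -1))) = Add(Mul(-65, Rational(1, 3)), Mul(104, Rational(1, 2))) = Add(Rational(-65, 3), 52) = Rational(91, 3) ≈ 30.333)
C = Rational(-91, 510) (C = Mul(Rational(91, 3), Pow(-170, -1)) = Mul(Rational(91, 3), Rational(-1, 170)) = Rational(-91, 510) ≈ -0.17843)
X = Rational(-91, 510) ≈ -0.17843
Function('d')(R) = Rational(-91, 510)
Pow(Function('d')(258), -1) = Pow(Rational(-91, 510), -1) = Rational(-510, 91)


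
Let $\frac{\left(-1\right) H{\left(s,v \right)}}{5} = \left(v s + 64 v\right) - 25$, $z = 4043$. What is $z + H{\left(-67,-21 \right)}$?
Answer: $3853$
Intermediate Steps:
$H{\left(s,v \right)} = 125 - 320 v - 5 s v$ ($H{\left(s,v \right)} = - 5 \left(\left(v s + 64 v\right) - 25\right) = - 5 \left(\left(s v + 64 v\right) - 25\right) = - 5 \left(\left(64 v + s v\right) - 25\right) = - 5 \left(-25 + 64 v + s v\right) = 125 - 320 v - 5 s v$)
$z + H{\left(-67,-21 \right)} = 4043 - \left(-6845 + 7035\right) = 4043 + \left(125 + 6720 - 7035\right) = 4043 - 190 = 3853$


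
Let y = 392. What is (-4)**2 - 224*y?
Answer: -87792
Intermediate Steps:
(-4)**2 - 224*y = (-4)**2 - 224*392 = 16 - 87808 = -87792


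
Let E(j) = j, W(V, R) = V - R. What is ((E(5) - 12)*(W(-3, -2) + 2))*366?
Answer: -2562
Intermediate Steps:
((E(5) - 12)*(W(-3, -2) + 2))*366 = ((5 - 12)*((-3 - 1*(-2)) + 2))*366 = -7*((-3 + 2) + 2)*366 = -7*(-1 + 2)*366 = -7*1*366 = -7*366 = -2562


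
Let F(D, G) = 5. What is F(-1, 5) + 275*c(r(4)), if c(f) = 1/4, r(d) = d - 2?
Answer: 295/4 ≈ 73.750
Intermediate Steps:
r(d) = -2 + d
c(f) = 1/4
F(-1, 5) + 275*c(r(4)) = 5 + 275*(1/4) = 5 + 275/4 = 295/4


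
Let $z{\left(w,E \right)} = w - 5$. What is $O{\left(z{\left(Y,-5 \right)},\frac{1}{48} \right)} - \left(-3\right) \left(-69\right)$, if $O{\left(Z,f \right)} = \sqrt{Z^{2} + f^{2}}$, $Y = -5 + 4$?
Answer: $-207 + \frac{\sqrt{82945}}{48} \approx -201.0$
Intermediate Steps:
$Y = -1$
$z{\left(w,E \right)} = -5 + w$ ($z{\left(w,E \right)} = w - 5 = -5 + w$)
$O{\left(z{\left(Y,-5 \right)},\frac{1}{48} \right)} - \left(-3\right) \left(-69\right) = \sqrt{\left(-5 - 1\right)^{2} + \left(\frac{1}{48}\right)^{2}} - \left(-3\right) \left(-69\right) = \sqrt{\left(-6\right)^{2} + \left(\frac{1}{48}\right)^{2}} - 207 = \sqrt{36 + \frac{1}{2304}} - 207 = \sqrt{\frac{82945}{2304}} - 207 = \frac{\sqrt{82945}}{48} - 207 = -207 + \frac{\sqrt{82945}}{48}$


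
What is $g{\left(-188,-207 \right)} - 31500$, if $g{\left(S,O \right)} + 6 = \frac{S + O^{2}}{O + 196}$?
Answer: $- \frac{389227}{11} \approx -35384.0$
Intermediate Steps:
$g{\left(S,O \right)} = -6 + \frac{S + O^{2}}{196 + O}$ ($g{\left(S,O \right)} = -6 + \frac{S + O^{2}}{O + 196} = -6 + \frac{S + O^{2}}{196 + O}$)
$g{\left(-188,-207 \right)} - 31500 = \frac{-1176 - 188 + \left(-207\right)^{2} - -1242}{196 - 207} - 31500 = \frac{-1176 - 188 + 42849 + 1242}{-11} - 31500 = \left(- \frac{1}{11}\right) 42727 - 31500 = - \frac{42727}{11} - 31500 = - \frac{389227}{11}$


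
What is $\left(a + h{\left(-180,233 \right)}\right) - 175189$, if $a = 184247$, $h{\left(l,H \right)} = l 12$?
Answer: $6898$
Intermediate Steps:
$h{\left(l,H \right)} = 12 l$
$\left(a + h{\left(-180,233 \right)}\right) - 175189 = \left(184247 + 12 \left(-180\right)\right) - 175189 = \left(184247 - 2160\right) - 175189 = 182087 - 175189 = 6898$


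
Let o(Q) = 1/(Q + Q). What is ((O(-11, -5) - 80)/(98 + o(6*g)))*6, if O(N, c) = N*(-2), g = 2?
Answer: -8352/2353 ≈ -3.5495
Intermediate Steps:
o(Q) = 1/(2*Q)
O(N, c) = -2*N
((O(-11, -5) - 80)/(98 + o(6*g)))*6 = ((-2*(-11) - 80)/(98 + 1/(2*((6*2)))))*6 = ((22 - 80)/(98 + (1/2)/12))*6 = -58/(98 + (1/2)*(1/12))*6 = -58/(98 + 1/24)*6 = -58/2353/24*6 = -58*24/2353*6 = -1392/2353*6 = -8352/2353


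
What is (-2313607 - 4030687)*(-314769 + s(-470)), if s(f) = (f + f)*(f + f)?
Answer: -3608831100314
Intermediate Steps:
s(f) = 4*f**2 (s(f) = (2*f)*(2*f) = 4*f**2)
(-2313607 - 4030687)*(-314769 + s(-470)) = (-2313607 - 4030687)*(-314769 + 4*(-470)**2) = -6344294*(-314769 + 4*220900) = -6344294*(-314769 + 883600) = -6344294*568831 = -3608831100314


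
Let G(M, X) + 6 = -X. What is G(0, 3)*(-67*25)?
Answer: 15075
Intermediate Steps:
G(M, X) = -6 - X
G(0, 3)*(-67*25) = (-6 - 1*3)*(-67*25) = (-6 - 3)*(-1675) = -9*(-1675) = 15075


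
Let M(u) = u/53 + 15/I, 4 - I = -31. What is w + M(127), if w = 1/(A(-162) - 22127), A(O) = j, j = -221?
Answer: 23420333/8291108 ≈ 2.8248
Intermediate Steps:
I = 35 (I = 4 - 1*(-31) = 4 + 31 = 35)
A(O) = -221
M(u) = 3/7 + u/53 (M(u) = u/53 + 15/35 = u*(1/53) + 15*(1/35) = u/53 + 3/7 = 3/7 + u/53)
w = -1/22348 (w = 1/(-221 - 22127) = 1/(-22348) = -1/22348 ≈ -4.4747e-5)
w + M(127) = -1/22348 + (3/7 + (1/53)*127) = -1/22348 + (3/7 + 127/53) = -1/22348 + 1048/371 = 23420333/8291108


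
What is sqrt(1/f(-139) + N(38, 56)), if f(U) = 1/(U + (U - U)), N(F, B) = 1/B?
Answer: I*sqrt(108962)/28 ≈ 11.789*I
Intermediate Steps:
f(U) = 1/U (f(U) = 1/(U + 0) = 1/U)
sqrt(1/f(-139) + N(38, 56)) = sqrt(1/(1/(-139)) + 1/56) = sqrt(1/(-1/139) + 1/56) = sqrt(-139 + 1/56) = sqrt(-7783/56) = I*sqrt(108962)/28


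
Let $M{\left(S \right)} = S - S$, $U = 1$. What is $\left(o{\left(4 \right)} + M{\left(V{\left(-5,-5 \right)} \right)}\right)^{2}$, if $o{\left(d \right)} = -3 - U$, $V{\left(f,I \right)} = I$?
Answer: $16$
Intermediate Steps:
$o{\left(d \right)} = -4$ ($o{\left(d \right)} = -3 - 1 = -4$)
$M{\left(S \right)} = 0$
$\left(o{\left(4 \right)} + M{\left(V{\left(-5,-5 \right)} \right)}\right)^{2} = \left(-4 + 0\right)^{2} = \left(-4\right)^{2} = 16$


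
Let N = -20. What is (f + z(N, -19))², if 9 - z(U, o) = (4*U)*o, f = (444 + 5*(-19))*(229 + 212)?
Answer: 23225150404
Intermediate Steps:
f = 153909 (f = (444 - 95)*441 = 349*441 = 153909)
z(U, o) = 9 - 4*U*o
(f + z(N, -19))² = (153909 + (9 - 4*(-20)*(-19)))² = (153909 + (9 - 1520))² = (153909 - 1511)² = 152398² = 23225150404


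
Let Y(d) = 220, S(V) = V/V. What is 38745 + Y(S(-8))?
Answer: 38965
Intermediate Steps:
S(V) = 1
38745 + Y(S(-8)) = 38745 + 220 = 38965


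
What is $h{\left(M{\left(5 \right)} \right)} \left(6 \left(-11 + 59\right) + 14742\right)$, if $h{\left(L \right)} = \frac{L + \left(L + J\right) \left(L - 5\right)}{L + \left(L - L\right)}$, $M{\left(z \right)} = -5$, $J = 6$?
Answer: $45090$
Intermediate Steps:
$h{\left(L \right)} = \frac{L + \left(-5 + L\right) \left(6 + L\right)}{L}$ ($h{\left(L \right)} = \frac{L + \left(L + 6\right) \left(L - 5\right)}{L + \left(L - L\right)} = \frac{L + \left(6 + L\right) \left(-5 + L\right)}{L + 0} = \frac{L + \left(-5 + L\right) \left(6 + L\right)}{L}$)
$h{\left(M{\left(5 \right)} \right)} \left(6 \left(-11 + 59\right) + 14742\right) = \left(2 - 5 - \frac{30}{-5}\right) \left(6 \left(-11 + 59\right) + 14742\right) = \left(2 - 5 - -6\right) \left(6 \cdot 48 + 14742\right) = \left(2 - 5 + 6\right) \left(288 + 14742\right) = 3 \cdot 15030 = 45090$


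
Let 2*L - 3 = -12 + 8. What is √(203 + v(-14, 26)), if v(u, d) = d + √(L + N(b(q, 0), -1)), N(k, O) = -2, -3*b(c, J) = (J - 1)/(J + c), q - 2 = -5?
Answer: √(916 + 2*I*√10)/2 ≈ 15.133 + 0.052242*I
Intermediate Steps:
q = -3 (q = 2 - 5 = -3)
b(c, J) = -(-1 + J)/(3*(J + c)) (b(c, J) = -(J - 1)/(3*(J + c)) = -(-1 + J)/(3*(J + c)))
L = -½ (L = 3/2 + (-12 + 8)/2 = 3/2 + (½)*(-4) = 3/2 - 2 = -½ ≈ -0.50000)
v(u, d) = d + I*√10/2 (v(u, d) = d + √(-½ - 2) = d + √(-5/2) = d + I*√10/2)
√(203 + v(-14, 26)) = √(203 + (26 + I*√10/2)) = √(229 + I*√10/2)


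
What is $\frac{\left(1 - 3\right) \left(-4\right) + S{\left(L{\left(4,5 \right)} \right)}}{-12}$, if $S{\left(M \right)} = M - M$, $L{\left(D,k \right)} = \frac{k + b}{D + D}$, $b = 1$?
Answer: $- \frac{2}{3} \approx -0.66667$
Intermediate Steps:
$L{\left(D,k \right)} = \frac{1 + k}{2 D}$ ($L{\left(D,k \right)} = \frac{k + 1}{D + D} = \frac{1 + k}{2 D}$)
$S{\left(M \right)} = 0$
$\frac{\left(1 - 3\right) \left(-4\right) + S{\left(L{\left(4,5 \right)} \right)}}{-12} = \frac{\left(1 - 3\right) \left(-4\right) + 0}{-12} = - \frac{\left(-2\right) \left(-4\right) + 0}{12} = - \frac{8 + 0}{12} = \left(- \frac{1}{12}\right) 8 = - \frac{2}{3}$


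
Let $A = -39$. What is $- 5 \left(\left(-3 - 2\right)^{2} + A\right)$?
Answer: $70$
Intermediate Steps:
$- 5 \left(\left(-3 - 2\right)^{2} + A\right) = - 5 \left(\left(-3 - 2\right)^{2} - 39\right) = - 5 \left(\left(-5\right)^{2} - 39\right) = - 5 \left(25 - 39\right) = \left(-5\right) \left(-14\right) = 70$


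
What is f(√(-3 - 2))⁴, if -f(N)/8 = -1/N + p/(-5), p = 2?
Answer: -323584/625 + 32768*I*√5/625 ≈ -517.73 + 117.23*I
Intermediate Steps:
f(N) = 16/5 + 8/N (f(N) = -8*(-1/N + 2/(-5)) = -8*(-1/N + 2*(-⅕)) = -8*(-1/N - ⅖) = -8*(-⅖ - 1/N) = 16/5 + 8/N)
f(√(-3 - 2))⁴ = (16/5 + 8/(√(-3 - 2)))⁴ = (16/5 + 8/(√(-5)))⁴ = (16/5 + 8/((I*√5)))⁴ = (16/5 + 8*(-I*√5/5))⁴ = (16/5 - 8*I*√5/5)⁴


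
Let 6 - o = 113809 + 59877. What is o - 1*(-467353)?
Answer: 293673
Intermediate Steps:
o = -173680 (o = 6 - (113809 + 59877) = 6 - 1*173686 = 6 - 173686 = -173680)
o - 1*(-467353) = -173680 - 1*(-467353) = -173680 + 467353 = 293673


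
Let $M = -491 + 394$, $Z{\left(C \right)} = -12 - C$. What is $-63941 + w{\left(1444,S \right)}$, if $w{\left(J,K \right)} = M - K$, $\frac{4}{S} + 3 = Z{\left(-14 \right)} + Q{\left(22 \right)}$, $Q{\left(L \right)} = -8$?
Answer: $- \frac{576338}{9} \approx -64038.0$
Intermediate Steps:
$S = - \frac{4}{9}$ ($S = \frac{4}{-3 - 6} = \frac{4}{-9} = 4 \left(- \frac{1}{9}\right) = - \frac{4}{9} \approx -0.44444$)
$M = -97$
$w{\left(J,K \right)} = -97 - K$
$-63941 + w{\left(1444,S \right)} = -63941 - \frac{869}{9} = - \frac{576338}{9}$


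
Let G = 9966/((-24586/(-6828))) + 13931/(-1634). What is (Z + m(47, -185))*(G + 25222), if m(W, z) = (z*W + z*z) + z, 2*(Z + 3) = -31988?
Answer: 7277096247498/27821 ≈ 2.6157e+8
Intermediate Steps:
Z = -15997 (Z = -3 + (½)*(-31988) = -3 - 15994 = -15997)
m(W, z) = z + z² + W*z (m(W, z) = (W*z + z²) + z = (z² + W*z) + z = z + z² + W*z)
G = 2917044107/1057198 (G = 9966/((-24586*(-1/6828))) + 13931*(-1/1634) = 9966/(12293/3414) - 13931/1634 = 9966*(3414/12293) - 13931/1634 = 34023924/12293 - 13931/1634 = 2917044107/1057198 ≈ 2759.2)
(Z + m(47, -185))*(G + 25222) = (-15997 - 185*(1 + 47 - 185))*(2917044107/1057198 + 25222) = (-15997 - 185*(-137))*(29581692063/1057198) = (-15997 + 25345)*(29581692063/1057198) = 9348*(29581692063/1057198) = 7277096247498/27821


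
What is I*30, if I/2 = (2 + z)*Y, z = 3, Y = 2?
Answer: 600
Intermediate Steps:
I = 20 (I = 2*((2 + 3)*2) = 2*(5*2) = 2*10 = 20)
I*30 = 20*30 = 600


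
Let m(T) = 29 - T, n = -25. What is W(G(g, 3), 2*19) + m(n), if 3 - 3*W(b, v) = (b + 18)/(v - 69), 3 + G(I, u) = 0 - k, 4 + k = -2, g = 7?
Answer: 1712/31 ≈ 55.226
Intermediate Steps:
k = -6 (k = -4 - 2 = -6)
G(I, u) = 3 (G(I, u) = -3 + (0 - 1*(-6)) = -3 + (0 + 6) = -3 + 6 = 3)
W(b, v) = 1 - (18 + b)/(3*(-69 + v)) (W(b, v) = 1 - (b + 18)/(3*(v - 69)) = 1 - (18 + b)/(3*(-69 + v)))
W(G(g, 3), 2*19) + m(n) = (-75 + 2*19 - ⅓*3)/(-69 + 2*19) + (29 - 1*(-25)) = (-75 + 38 - 1)/(-69 + 38) + (29 + 25) = -38/(-31) + 54 = -1/31*(-38) + 54 = 38/31 + 54 = 1712/31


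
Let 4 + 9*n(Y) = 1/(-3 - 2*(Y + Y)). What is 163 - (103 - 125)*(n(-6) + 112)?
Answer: 494677/189 ≈ 2617.3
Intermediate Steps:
n(Y) = -4/9 + 1/(9*(-3 - 4*Y)) (n(Y) = -4/9 + 1/(9*(-3 - 2*(Y + Y))) = -4/9 + 1/(9*(-3 - 4*Y)))
163 - (103 - 125)*(n(-6) + 112) = 163 - (103 - 125)*((-13 - 16*(-6))/(9*(3 + 4*(-6))) + 112) = 163 - (-22)*((-13 + 96)/(9*(3 - 24)) + 112) = 163 - (-22)*((⅑)*83/(-21) + 112) = 163 - (-22)*((⅑)*(-1/21)*83 + 112) = 163 - (-22)*(-83/189 + 112) = 163 - (-22)*21085/189 = 163 - 1*(-463870/189) = 163 + 463870/189 = 494677/189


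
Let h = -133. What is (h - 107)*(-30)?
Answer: 7200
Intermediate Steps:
(h - 107)*(-30) = (-133 - 107)*(-30) = -240*(-30) = 7200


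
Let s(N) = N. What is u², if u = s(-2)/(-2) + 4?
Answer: 25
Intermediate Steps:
u = 5 (u = -2/(-2) + 4 = -½*(-2) + 4 = 1 + 4 = 5)
u² = 5² = 25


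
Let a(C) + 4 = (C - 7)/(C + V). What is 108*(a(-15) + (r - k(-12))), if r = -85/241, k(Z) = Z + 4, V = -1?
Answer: 261441/482 ≈ 542.41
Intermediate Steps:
k(Z) = 4 + Z
r = -85/241 (r = -85*1/241 = -85/241 ≈ -0.35270)
a(C) = -4 + (-7 + C)/(-1 + C) (a(C) = -4 + (C - 7)/(C - 1) = -4 + (-7 + C)/(-1 + C))
108*(a(-15) + (r - k(-12))) = 108*(3*(-1 - 1*(-15))/(-1 - 15) + (-85/241 - (4 - 12))) = 108*(3*(-1 + 15)/(-16) + (-85/241 - 1*(-8))) = 108*(3*(-1/16)*14 + (-85/241 + 8)) = 108*(-21/8 + 1843/241) = 108*(9683/1928) = 261441/482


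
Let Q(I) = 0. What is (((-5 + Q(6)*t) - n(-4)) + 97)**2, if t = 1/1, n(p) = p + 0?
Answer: 9216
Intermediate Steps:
n(p) = p
t = 1 (t = 1*1 = 1)
(((-5 + Q(6)*t) - n(-4)) + 97)**2 = (((-5 + 0*1) - 1*(-4)) + 97)**2 = (((-5 + 0) + 4) + 97)**2 = ((-5 + 4) + 97)**2 = (-1 + 97)**2 = 96**2 = 9216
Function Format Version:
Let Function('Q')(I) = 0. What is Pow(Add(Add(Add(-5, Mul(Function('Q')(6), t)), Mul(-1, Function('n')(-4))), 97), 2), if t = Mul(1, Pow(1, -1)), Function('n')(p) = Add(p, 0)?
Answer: 9216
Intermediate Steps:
Function('n')(p) = p
t = 1 (t = Mul(1, 1) = 1)
Pow(Add(Add(Add(-5, Mul(Function('Q')(6), t)), Mul(-1, Function('n')(-4))), 97), 2) = Pow(Add(Add(Add(-5, Mul(0, 1)), Mul(-1, -4)), 97), 2) = Pow(Add(Add(Add(-5, 0), 4), 97), 2) = Pow(Add(Add(-5, 4), 97), 2) = Pow(Add(-1, 97), 2) = Pow(96, 2) = 9216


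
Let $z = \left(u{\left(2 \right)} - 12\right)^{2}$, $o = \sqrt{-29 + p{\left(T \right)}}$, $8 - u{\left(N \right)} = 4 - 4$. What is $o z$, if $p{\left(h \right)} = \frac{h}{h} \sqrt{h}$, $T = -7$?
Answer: $16 \sqrt{-29 + i \sqrt{7}} \approx 3.9264 + 86.252 i$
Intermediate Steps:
$p{\left(h \right)} = \sqrt{h}$ ($p{\left(h \right)} = 1 \sqrt{h} = \sqrt{h}$)
$u{\left(N \right)} = 8$ ($u{\left(N \right)} = 8 - \left(4 - 4\right) = 8 - 0 = 8 + 0 = 8$)
$o = \sqrt{-29 + i \sqrt{7}}$ ($o = \sqrt{-29 + \sqrt{-7}} = \sqrt{-29 + i \sqrt{7}} \approx 0.2454 + 5.3908 i$)
$z = 16$ ($z = \left(8 - 12\right)^{2} = \left(-4\right)^{2} = 16$)
$o z = \sqrt{-29 + i \sqrt{7}} \cdot 16 = 16 \sqrt{-29 + i \sqrt{7}}$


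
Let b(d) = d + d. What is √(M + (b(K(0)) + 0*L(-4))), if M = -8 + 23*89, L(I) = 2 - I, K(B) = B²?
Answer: √2039 ≈ 45.155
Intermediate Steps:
M = 2039 (M = -8 + 2047 = 2039)
b(d) = 2*d
√(M + (b(K(0)) + 0*L(-4))) = √(2039 + (2*0² + 0*(2 - 1*(-4)))) = √(2039 + (2*0 + 0*(2 + 4))) = √(2039 + (0 + 0*6)) = √(2039 + (0 + 0)) = √(2039 + 0) = √2039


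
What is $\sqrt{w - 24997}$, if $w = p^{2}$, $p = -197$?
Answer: $2 \sqrt{3453} \approx 117.52$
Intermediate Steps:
$w = 38809$ ($w = \left(-197\right)^{2} = 38809$)
$\sqrt{w - 24997} = \sqrt{38809 - 24997} = \sqrt{13812} = 2 \sqrt{3453}$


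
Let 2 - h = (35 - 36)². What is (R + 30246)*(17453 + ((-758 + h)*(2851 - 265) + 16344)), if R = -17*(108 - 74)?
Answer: -57075446740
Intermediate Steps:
h = 1 (h = 2 - (35 - 36)² = 2 - 1*(-1)² = 2 - 1*1 = 2 - 1 = 1)
R = -578 (R = -17*34 = -578)
(R + 30246)*(17453 + ((-758 + h)*(2851 - 265) + 16344)) = (-578 + 30246)*(17453 + ((-758 + 1)*(2851 - 265) + 16344)) = 29668*(17453 + (-757*2586 + 16344)) = 29668*(17453 + (-1957602 + 16344)) = 29668*(17453 - 1941258) = 29668*(-1923805) = -57075446740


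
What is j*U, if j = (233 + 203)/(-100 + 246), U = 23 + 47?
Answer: 15260/73 ≈ 209.04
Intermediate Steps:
U = 70
j = 218/73 (j = 436/146 = 436*(1/146) = 218/73 ≈ 2.9863)
j*U = (218/73)*70 = 15260/73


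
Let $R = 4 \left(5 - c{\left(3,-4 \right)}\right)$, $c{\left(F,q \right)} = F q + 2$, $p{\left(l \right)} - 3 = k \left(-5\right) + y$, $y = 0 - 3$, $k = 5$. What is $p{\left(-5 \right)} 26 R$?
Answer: $-39000$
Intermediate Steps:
$y = -3$
$p{\left(l \right)} = -25$ ($p{\left(l \right)} = 3 + \left(5 \left(-5\right) - 3\right) = 3 - 28 = -25$)
$c{\left(F,q \right)} = 2 + F q$
$R = 60$ ($R = 4 \left(5 - \left(2 + 3 \left(-4\right)\right)\right) = 4 \left(5 - \left(2 - 12\right)\right) = 4 \left(5 - -10\right) = 4 \left(5 + 10\right) = 4 \cdot 15 = 60$)
$p{\left(-5 \right)} 26 R = \left(-25\right) 26 \cdot 60 = \left(-650\right) 60 = -39000$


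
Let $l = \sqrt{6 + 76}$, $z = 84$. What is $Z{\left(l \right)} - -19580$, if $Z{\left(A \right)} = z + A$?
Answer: $19664 + \sqrt{82} \approx 19673.0$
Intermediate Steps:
$l = \sqrt{82} \approx 9.0554$
$Z{\left(A \right)} = 84 + A$
$Z{\left(l \right)} - -19580 = \left(84 + \sqrt{82}\right) - -19580 = \left(84 + \sqrt{82}\right) + 19580 = 19664 + \sqrt{82}$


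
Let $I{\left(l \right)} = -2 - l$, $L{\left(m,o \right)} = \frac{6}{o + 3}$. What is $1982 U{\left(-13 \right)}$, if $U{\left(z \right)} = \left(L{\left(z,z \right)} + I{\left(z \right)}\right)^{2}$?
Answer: $\frac{5359328}{25} \approx 2.1437 \cdot 10^{5}$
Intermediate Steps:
$L{\left(m,o \right)} = \frac{6}{3 + o}$
$U{\left(z \right)} = \left(-2 - z + \frac{6}{3 + z}\right)^{2}$ ($U{\left(z \right)} = \left(\frac{6}{3 + z} - \left(2 + z\right)\right)^{2} = \left(-2 - z + \frac{6}{3 + z}\right)^{2}$)
$1982 U{\left(-13 \right)} = 1982 \frac{\left(\left(-13\right)^{2} + 5 \left(-13\right)\right)^{2}}{\left(3 - 13\right)^{2}} = 1982 \frac{\left(169 - 65\right)^{2}}{100} = 1982 \frac{104^{2}}{100} = 1982 \cdot \frac{1}{100} \cdot 10816 = 1982 \cdot \frac{2704}{25} = \frac{5359328}{25}$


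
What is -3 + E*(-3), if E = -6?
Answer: 15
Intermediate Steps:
-3 + E*(-3) = -3 - 6*(-3) = -3 + 18 = 15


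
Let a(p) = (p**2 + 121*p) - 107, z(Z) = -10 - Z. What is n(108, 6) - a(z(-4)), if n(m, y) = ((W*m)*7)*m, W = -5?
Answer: -407443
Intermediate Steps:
a(p) = -107 + p**2 + 121*p
n(m, y) = -35*m**2 (n(m, y) = (-5*m*7)*m = (-35*m)*m = -35*m**2)
n(108, 6) - a(z(-4)) = -35*108**2 - (-107 + (-10 - 1*(-4))**2 + 121*(-10 - 1*(-4))) = -35*11664 - (-107 + (-10 + 4)**2 + 121*(-10 + 4)) = -408240 - (-107 + (-6)**2 + 121*(-6)) = -408240 - (-107 + 36 - 726) = -408240 - 1*(-797) = -408240 + 797 = -407443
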